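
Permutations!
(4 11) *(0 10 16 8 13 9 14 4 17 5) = [10, 1, 2, 3, 11, 0, 6, 7, 13, 14, 16, 17, 12, 9, 4, 15, 8, 5] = (0 10 16 8 13 9 14 4 11 17 5)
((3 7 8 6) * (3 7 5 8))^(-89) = (3 5 8 6 7) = ((3 5 8 6 7))^(-89)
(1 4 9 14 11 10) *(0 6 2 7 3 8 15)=(0 6 2 7 3 8 15)(1 4 9 14 11 10)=[6, 4, 7, 8, 9, 5, 2, 3, 15, 14, 1, 10, 12, 13, 11, 0]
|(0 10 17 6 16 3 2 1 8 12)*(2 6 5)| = 24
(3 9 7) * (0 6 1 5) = [6, 5, 2, 9, 4, 0, 1, 3, 8, 7] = (0 6 1 5)(3 9 7)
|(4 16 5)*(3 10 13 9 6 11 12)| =21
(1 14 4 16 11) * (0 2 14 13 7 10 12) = [2, 13, 14, 3, 16, 5, 6, 10, 8, 9, 12, 1, 0, 7, 4, 15, 11] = (0 2 14 4 16 11 1 13 7 10 12)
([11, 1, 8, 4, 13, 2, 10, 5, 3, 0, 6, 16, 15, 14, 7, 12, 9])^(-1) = (0 9 16 11)(2 5 7 14 13 4 3 8)(6 10)(12 15)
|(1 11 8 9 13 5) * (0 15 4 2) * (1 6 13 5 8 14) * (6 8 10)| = |(0 15 4 2)(1 11 14)(5 8 9)(6 13 10)| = 12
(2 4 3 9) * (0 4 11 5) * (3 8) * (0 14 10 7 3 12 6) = (0 4 8 12 6)(2 11 5 14 10 7 3 9) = [4, 1, 11, 9, 8, 14, 0, 3, 12, 2, 7, 5, 6, 13, 10]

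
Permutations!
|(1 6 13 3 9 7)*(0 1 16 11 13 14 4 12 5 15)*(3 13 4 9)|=|(0 1 6 14 9 7 16 11 4 12 5 15)|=12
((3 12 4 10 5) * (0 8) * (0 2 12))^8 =((0 8 2 12 4 10 5 3))^8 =(12)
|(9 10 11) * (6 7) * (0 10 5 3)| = 6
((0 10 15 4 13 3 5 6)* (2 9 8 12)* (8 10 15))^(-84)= (15)(2 9 10 8 12)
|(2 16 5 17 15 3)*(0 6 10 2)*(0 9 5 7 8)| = 35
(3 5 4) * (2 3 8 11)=[0, 1, 3, 5, 8, 4, 6, 7, 11, 9, 10, 2]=(2 3 5 4 8 11)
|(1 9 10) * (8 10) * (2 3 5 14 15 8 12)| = 10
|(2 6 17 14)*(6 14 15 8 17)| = 6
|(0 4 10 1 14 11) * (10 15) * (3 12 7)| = |(0 4 15 10 1 14 11)(3 12 7)| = 21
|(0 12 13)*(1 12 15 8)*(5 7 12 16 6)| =|(0 15 8 1 16 6 5 7 12 13)| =10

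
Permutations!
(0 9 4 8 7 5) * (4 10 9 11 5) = (0 11 5)(4 8 7)(9 10) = [11, 1, 2, 3, 8, 0, 6, 4, 7, 10, 9, 5]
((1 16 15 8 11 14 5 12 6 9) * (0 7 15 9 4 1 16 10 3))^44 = (16)(0 14 1 15 12 3 11 4 7 5 10 8 6)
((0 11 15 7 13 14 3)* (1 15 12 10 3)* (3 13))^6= ((0 11 12 10 13 14 1 15 7 3))^6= (0 1 12 7 13)(3 14 11 15 10)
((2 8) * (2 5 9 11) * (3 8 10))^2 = ((2 10 3 8 5 9 11))^2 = (2 3 5 11 10 8 9)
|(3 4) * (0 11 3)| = 4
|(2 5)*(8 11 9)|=|(2 5)(8 11 9)|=6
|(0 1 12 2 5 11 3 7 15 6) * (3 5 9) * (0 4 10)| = |(0 1 12 2 9 3 7 15 6 4 10)(5 11)| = 22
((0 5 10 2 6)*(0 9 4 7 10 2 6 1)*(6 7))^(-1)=((0 5 2 1)(4 6 9)(7 10))^(-1)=(0 1 2 5)(4 9 6)(7 10)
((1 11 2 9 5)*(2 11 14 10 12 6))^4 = (1 6)(2 14)(5 12)(9 10)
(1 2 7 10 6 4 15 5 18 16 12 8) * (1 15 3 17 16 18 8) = [0, 2, 7, 17, 3, 8, 4, 10, 15, 9, 6, 11, 1, 13, 14, 5, 12, 16, 18] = (18)(1 2 7 10 6 4 3 17 16 12)(5 8 15)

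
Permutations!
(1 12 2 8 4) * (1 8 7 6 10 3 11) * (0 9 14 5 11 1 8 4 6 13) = [9, 12, 7, 1, 4, 11, 10, 13, 6, 14, 3, 8, 2, 0, 5] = (0 9 14 5 11 8 6 10 3 1 12 2 7 13)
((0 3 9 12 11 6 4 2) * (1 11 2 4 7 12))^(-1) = ((0 3 9 1 11 6 7 12 2))^(-1) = (0 2 12 7 6 11 1 9 3)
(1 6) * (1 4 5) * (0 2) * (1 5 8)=(0 2)(1 6 4 8)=[2, 6, 0, 3, 8, 5, 4, 7, 1]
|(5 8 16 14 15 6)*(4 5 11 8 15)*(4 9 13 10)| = |(4 5 15 6 11 8 16 14 9 13 10)| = 11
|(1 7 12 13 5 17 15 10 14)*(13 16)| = |(1 7 12 16 13 5 17 15 10 14)| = 10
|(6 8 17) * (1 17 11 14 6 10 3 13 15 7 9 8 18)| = 13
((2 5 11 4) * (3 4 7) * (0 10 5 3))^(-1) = ((0 10 5 11 7)(2 3 4))^(-1) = (0 7 11 5 10)(2 4 3)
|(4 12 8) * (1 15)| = 6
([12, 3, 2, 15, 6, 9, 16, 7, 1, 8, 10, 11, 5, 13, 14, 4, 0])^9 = [6, 9, 2, 8, 3, 0, 15, 7, 5, 12, 10, 11, 16, 13, 14, 1, 4]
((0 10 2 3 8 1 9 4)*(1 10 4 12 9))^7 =(0 4)(2 10 8 3)(9 12)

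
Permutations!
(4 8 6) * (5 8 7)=(4 7 5 8 6)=[0, 1, 2, 3, 7, 8, 4, 5, 6]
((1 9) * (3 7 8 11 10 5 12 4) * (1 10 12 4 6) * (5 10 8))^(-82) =((1 9 8 11 12 6)(3 7 5 4))^(-82) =(1 8 12)(3 5)(4 7)(6 9 11)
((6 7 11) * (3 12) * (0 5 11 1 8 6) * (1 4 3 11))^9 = ((0 5 1 8 6 7 4 3 12 11))^9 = (0 11 12 3 4 7 6 8 1 5)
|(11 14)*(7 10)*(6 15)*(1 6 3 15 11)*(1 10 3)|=|(1 6 11 14 10 7 3 15)|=8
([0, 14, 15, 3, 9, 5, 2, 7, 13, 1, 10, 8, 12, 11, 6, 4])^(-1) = [0, 9, 6, 3, 15, 5, 14, 7, 11, 4, 10, 13, 12, 8, 1, 2]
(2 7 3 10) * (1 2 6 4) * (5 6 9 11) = [0, 2, 7, 10, 1, 6, 4, 3, 8, 11, 9, 5] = (1 2 7 3 10 9 11 5 6 4)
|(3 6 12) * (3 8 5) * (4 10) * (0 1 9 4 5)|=10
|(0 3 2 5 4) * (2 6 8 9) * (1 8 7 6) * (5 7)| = |(0 3 1 8 9 2 7 6 5 4)| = 10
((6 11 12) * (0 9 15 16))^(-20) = ((0 9 15 16)(6 11 12))^(-20) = (16)(6 11 12)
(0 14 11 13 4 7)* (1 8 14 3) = (0 3 1 8 14 11 13 4 7) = [3, 8, 2, 1, 7, 5, 6, 0, 14, 9, 10, 13, 12, 4, 11]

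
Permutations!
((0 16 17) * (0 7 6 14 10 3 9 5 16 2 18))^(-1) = (0 18 2)(3 10 14 6 7 17 16 5 9)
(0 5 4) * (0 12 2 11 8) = (0 5 4 12 2 11 8) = [5, 1, 11, 3, 12, 4, 6, 7, 0, 9, 10, 8, 2]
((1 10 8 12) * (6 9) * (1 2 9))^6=((1 10 8 12 2 9 6))^6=(1 6 9 2 12 8 10)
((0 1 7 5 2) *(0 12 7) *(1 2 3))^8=((0 2 12 7 5 3 1))^8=(0 2 12 7 5 3 1)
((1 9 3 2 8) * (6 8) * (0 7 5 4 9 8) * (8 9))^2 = (0 5 8 9 2)(1 3 6 7 4)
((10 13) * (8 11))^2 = (13)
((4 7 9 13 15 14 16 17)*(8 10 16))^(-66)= (4 15 16 9 8)(7 14 17 13 10)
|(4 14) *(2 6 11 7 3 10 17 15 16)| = 18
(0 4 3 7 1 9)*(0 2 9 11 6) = (0 4 3 7 1 11 6)(2 9) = [4, 11, 9, 7, 3, 5, 0, 1, 8, 2, 10, 6]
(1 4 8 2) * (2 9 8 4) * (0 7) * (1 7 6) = (0 6 1 2 7)(8 9) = [6, 2, 7, 3, 4, 5, 1, 0, 9, 8]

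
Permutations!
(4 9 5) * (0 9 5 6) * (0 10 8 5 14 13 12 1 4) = (0 9 6 10 8 5)(1 4 14 13 12) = [9, 4, 2, 3, 14, 0, 10, 7, 5, 6, 8, 11, 1, 12, 13]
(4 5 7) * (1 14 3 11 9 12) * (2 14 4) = (1 4 5 7 2 14 3 11 9 12) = [0, 4, 14, 11, 5, 7, 6, 2, 8, 12, 10, 9, 1, 13, 3]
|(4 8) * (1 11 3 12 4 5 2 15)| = 9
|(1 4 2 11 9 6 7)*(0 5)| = 14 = |(0 5)(1 4 2 11 9 6 7)|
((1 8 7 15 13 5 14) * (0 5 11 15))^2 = (0 14 8)(1 7 5)(11 13 15)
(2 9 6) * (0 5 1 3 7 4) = (0 5 1 3 7 4)(2 9 6) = [5, 3, 9, 7, 0, 1, 2, 4, 8, 6]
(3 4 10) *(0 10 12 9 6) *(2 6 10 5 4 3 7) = [5, 1, 6, 3, 12, 4, 0, 2, 8, 10, 7, 11, 9] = (0 5 4 12 9 10 7 2 6)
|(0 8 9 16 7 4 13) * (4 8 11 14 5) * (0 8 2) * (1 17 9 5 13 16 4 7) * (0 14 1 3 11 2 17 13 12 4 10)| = |(0 2 14 12 4 16 3 11 1 13 8 5 7 17 9 10)| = 16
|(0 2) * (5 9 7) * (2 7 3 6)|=7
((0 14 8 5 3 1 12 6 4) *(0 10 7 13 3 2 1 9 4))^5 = (0 1 8 6 2 14 12 5)(3 13 7 10 4 9)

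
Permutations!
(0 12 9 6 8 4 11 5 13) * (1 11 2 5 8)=(0 12 9 6 1 11 8 4 2 5 13)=[12, 11, 5, 3, 2, 13, 1, 7, 4, 6, 10, 8, 9, 0]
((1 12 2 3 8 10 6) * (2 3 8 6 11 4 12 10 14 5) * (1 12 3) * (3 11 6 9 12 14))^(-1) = (1 12 9 3 8 2 5 14 6 10)(4 11)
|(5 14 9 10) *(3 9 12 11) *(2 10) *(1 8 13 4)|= |(1 8 13 4)(2 10 5 14 12 11 3 9)|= 8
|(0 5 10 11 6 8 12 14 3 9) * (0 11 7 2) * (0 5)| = |(2 5 10 7)(3 9 11 6 8 12 14)| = 28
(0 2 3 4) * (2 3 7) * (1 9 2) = (0 3 4)(1 9 2 7) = [3, 9, 7, 4, 0, 5, 6, 1, 8, 2]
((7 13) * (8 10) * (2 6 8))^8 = ((2 6 8 10)(7 13))^8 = (13)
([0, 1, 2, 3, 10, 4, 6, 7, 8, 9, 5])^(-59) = [0, 1, 2, 3, 10, 4, 6, 7, 8, 9, 5]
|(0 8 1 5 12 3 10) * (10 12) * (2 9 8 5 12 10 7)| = |(0 5 7 2 9 8 1 12 3 10)| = 10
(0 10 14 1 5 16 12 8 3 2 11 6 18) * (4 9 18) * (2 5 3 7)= (0 10 14 1 3 5 16 12 8 7 2 11 6 4 9 18)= [10, 3, 11, 5, 9, 16, 4, 2, 7, 18, 14, 6, 8, 13, 1, 15, 12, 17, 0]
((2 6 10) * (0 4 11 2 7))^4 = (0 6 4 10 11 7 2)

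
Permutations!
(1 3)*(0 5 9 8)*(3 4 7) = (0 5 9 8)(1 4 7 3) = [5, 4, 2, 1, 7, 9, 6, 3, 0, 8]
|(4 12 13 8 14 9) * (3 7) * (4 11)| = 14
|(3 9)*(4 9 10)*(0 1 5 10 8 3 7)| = |(0 1 5 10 4 9 7)(3 8)| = 14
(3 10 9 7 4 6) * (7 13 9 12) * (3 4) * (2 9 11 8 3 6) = (2 9 13 11 8 3 10 12 7 6 4) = [0, 1, 9, 10, 2, 5, 4, 6, 3, 13, 12, 8, 7, 11]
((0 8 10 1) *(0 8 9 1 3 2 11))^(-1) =(0 11 2 3 10 8 1 9)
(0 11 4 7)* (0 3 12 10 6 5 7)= [11, 1, 2, 12, 0, 7, 5, 3, 8, 9, 6, 4, 10]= (0 11 4)(3 12 10 6 5 7)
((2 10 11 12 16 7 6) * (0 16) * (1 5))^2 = (0 7 2 11)(6 10 12 16)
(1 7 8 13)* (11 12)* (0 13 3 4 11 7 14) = (0 13 1 14)(3 4 11 12 7 8) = [13, 14, 2, 4, 11, 5, 6, 8, 3, 9, 10, 12, 7, 1, 0]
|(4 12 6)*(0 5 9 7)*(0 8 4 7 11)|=20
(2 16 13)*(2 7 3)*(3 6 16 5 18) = (2 5 18 3)(6 16 13 7) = [0, 1, 5, 2, 4, 18, 16, 6, 8, 9, 10, 11, 12, 7, 14, 15, 13, 17, 3]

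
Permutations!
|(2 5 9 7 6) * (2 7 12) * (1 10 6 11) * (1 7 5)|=|(1 10 6 5 9 12 2)(7 11)|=14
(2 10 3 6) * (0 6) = (0 6 2 10 3) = [6, 1, 10, 0, 4, 5, 2, 7, 8, 9, 3]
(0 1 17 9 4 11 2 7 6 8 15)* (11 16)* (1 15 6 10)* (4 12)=(0 15)(1 17 9 12 4 16 11 2 7 10)(6 8)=[15, 17, 7, 3, 16, 5, 8, 10, 6, 12, 1, 2, 4, 13, 14, 0, 11, 9]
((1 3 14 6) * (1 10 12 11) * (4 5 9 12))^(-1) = ((1 3 14 6 10 4 5 9 12 11))^(-1) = (1 11 12 9 5 4 10 6 14 3)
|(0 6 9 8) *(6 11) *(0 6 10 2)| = |(0 11 10 2)(6 9 8)| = 12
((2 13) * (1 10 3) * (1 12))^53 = ((1 10 3 12)(2 13))^53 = (1 10 3 12)(2 13)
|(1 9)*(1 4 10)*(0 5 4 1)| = 4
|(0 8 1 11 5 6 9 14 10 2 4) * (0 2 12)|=|(0 8 1 11 5 6 9 14 10 12)(2 4)|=10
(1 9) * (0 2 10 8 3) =(0 2 10 8 3)(1 9) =[2, 9, 10, 0, 4, 5, 6, 7, 3, 1, 8]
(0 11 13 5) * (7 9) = (0 11 13 5)(7 9) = [11, 1, 2, 3, 4, 0, 6, 9, 8, 7, 10, 13, 12, 5]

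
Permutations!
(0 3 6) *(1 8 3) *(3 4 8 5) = (0 1 5 3 6)(4 8) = [1, 5, 2, 6, 8, 3, 0, 7, 4]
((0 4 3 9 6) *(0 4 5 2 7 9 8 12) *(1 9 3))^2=((0 5 2 7 3 8 12)(1 9 6 4))^2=(0 2 3 12 5 7 8)(1 6)(4 9)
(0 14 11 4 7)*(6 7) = (0 14 11 4 6 7) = [14, 1, 2, 3, 6, 5, 7, 0, 8, 9, 10, 4, 12, 13, 11]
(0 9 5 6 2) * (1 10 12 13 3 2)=(0 9 5 6 1 10 12 13 3 2)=[9, 10, 0, 2, 4, 6, 1, 7, 8, 5, 12, 11, 13, 3]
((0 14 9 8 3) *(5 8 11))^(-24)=(0 5 14 8 9 3 11)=((0 14 9 11 5 8 3))^(-24)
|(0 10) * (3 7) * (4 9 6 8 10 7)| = 8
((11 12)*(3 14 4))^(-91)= (3 4 14)(11 12)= ((3 14 4)(11 12))^(-91)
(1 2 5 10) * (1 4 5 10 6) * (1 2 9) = (1 9)(2 10 4 5 6) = [0, 9, 10, 3, 5, 6, 2, 7, 8, 1, 4]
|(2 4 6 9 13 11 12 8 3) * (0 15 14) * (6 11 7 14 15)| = 6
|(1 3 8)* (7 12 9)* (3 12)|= 6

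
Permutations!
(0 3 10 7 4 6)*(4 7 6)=(0 3 10 6)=[3, 1, 2, 10, 4, 5, 0, 7, 8, 9, 6]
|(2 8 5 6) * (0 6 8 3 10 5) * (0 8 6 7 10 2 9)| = |(0 7 10 5 6 9)(2 3)| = 6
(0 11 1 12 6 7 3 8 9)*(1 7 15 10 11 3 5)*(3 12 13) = (0 12 6 15 10 11 7 5 1 13 3 8 9) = [12, 13, 2, 8, 4, 1, 15, 5, 9, 0, 11, 7, 6, 3, 14, 10]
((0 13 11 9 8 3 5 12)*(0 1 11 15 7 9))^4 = (0 9 12 13 8 1 15 3 11 7 5)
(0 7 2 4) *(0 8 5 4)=(0 7 2)(4 8 5)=[7, 1, 0, 3, 8, 4, 6, 2, 5]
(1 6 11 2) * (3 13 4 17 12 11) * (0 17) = (0 17 12 11 2 1 6 3 13 4) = [17, 6, 1, 13, 0, 5, 3, 7, 8, 9, 10, 2, 11, 4, 14, 15, 16, 12]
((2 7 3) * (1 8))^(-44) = ((1 8)(2 7 3))^(-44) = (8)(2 7 3)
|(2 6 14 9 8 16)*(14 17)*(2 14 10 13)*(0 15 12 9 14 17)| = |(0 15 12 9 8 16 17 10 13 2 6)| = 11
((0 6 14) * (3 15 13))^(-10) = ((0 6 14)(3 15 13))^(-10) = (0 14 6)(3 13 15)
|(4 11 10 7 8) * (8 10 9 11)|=2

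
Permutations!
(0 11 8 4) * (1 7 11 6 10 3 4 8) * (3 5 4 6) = (0 3 6 10 5 4)(1 7 11) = [3, 7, 2, 6, 0, 4, 10, 11, 8, 9, 5, 1]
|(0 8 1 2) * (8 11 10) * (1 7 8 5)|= 6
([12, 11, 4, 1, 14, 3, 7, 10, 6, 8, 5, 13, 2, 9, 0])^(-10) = (14)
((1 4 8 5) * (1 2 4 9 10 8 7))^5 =(1 2 10 7 5 9 4 8)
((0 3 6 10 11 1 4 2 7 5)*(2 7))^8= (0 5 7 4 1 11 10 6 3)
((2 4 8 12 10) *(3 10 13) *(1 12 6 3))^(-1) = (1 13 12)(2 10 3 6 8 4) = ((1 12 13)(2 4 8 6 3 10))^(-1)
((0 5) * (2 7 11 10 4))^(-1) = ((0 5)(2 7 11 10 4))^(-1) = (0 5)(2 4 10 11 7)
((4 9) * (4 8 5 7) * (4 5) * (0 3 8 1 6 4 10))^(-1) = (0 10 8 3)(1 9 4 6)(5 7)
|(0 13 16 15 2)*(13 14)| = |(0 14 13 16 15 2)| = 6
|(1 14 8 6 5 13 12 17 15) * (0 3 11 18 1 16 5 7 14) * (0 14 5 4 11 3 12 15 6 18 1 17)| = |(0 12)(1 14 8 18 17 6 7 5 13 15 16 4 11)| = 26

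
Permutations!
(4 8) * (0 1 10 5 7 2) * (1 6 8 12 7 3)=(0 6 8 4 12 7 2)(1 10 5 3)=[6, 10, 0, 1, 12, 3, 8, 2, 4, 9, 5, 11, 7]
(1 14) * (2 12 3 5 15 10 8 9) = (1 14)(2 12 3 5 15 10 8 9) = [0, 14, 12, 5, 4, 15, 6, 7, 9, 2, 8, 11, 3, 13, 1, 10]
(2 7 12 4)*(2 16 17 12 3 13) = (2 7 3 13)(4 16 17 12) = [0, 1, 7, 13, 16, 5, 6, 3, 8, 9, 10, 11, 4, 2, 14, 15, 17, 12]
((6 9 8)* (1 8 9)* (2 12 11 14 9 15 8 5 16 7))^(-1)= ((1 5 16 7 2 12 11 14 9 15 8 6))^(-1)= (1 6 8 15 9 14 11 12 2 7 16 5)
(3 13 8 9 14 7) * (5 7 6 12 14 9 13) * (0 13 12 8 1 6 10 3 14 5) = [13, 6, 2, 0, 4, 7, 8, 14, 12, 9, 3, 11, 5, 1, 10] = (0 13 1 6 8 12 5 7 14 10 3)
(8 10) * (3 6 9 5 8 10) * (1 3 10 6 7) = (1 3 7)(5 8 10 6 9) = [0, 3, 2, 7, 4, 8, 9, 1, 10, 5, 6]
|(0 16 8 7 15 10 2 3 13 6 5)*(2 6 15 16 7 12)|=|(0 7 16 8 12 2 3 13 15 10 6 5)|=12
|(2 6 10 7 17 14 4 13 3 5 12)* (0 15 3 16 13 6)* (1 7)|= |(0 15 3 5 12 2)(1 7 17 14 4 6 10)(13 16)|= 42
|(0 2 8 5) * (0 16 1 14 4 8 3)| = 6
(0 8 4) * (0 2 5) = [8, 1, 5, 3, 2, 0, 6, 7, 4] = (0 8 4 2 5)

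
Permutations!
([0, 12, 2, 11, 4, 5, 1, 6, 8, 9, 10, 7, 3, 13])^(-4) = [0, 3, 2, 7, 4, 5, 12, 1, 8, 9, 10, 6, 11, 13]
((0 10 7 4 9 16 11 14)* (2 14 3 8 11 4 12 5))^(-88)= (0 12 14 7 2 10 5)(3 11 8)(4 16 9)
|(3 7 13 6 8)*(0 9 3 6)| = |(0 9 3 7 13)(6 8)| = 10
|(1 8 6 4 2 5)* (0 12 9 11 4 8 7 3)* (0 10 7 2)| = 30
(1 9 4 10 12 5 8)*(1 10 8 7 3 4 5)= (1 9 5 7 3 4 8 10 12)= [0, 9, 2, 4, 8, 7, 6, 3, 10, 5, 12, 11, 1]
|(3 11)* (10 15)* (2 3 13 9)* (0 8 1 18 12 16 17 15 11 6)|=15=|(0 8 1 18 12 16 17 15 10 11 13 9 2 3 6)|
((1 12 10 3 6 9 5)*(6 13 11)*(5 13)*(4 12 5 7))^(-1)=(1 5)(3 10 12 4 7)(6 11 13 9)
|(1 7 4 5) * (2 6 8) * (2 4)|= |(1 7 2 6 8 4 5)|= 7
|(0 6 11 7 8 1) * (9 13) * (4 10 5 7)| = |(0 6 11 4 10 5 7 8 1)(9 13)| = 18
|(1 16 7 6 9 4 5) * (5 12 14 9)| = |(1 16 7 6 5)(4 12 14 9)| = 20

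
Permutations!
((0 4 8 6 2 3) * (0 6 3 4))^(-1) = (2 6 3 8 4)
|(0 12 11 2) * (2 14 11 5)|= 4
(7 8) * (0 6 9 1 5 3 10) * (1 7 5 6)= (0 1 6 9 7 8 5 3 10)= [1, 6, 2, 10, 4, 3, 9, 8, 5, 7, 0]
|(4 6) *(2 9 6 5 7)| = 6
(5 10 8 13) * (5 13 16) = (5 10 8 16) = [0, 1, 2, 3, 4, 10, 6, 7, 16, 9, 8, 11, 12, 13, 14, 15, 5]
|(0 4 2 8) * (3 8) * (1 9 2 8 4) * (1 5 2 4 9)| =|(0 5 2 3 9 4 8)| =7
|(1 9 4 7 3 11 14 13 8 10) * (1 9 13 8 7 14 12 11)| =|(1 13 7 3)(4 14 8 10 9)(11 12)| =20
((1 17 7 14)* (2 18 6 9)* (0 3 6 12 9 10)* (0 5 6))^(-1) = ((0 3)(1 17 7 14)(2 18 12 9)(5 6 10))^(-1) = (0 3)(1 14 7 17)(2 9 12 18)(5 10 6)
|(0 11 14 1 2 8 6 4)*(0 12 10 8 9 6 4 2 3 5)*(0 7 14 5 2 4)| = |(0 11 5 7 14 1 3 2 9 6 4 12 10 8)| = 14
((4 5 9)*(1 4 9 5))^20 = ((9)(1 4))^20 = (9)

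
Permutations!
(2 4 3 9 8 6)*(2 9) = (2 4 3)(6 9 8) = [0, 1, 4, 2, 3, 5, 9, 7, 6, 8]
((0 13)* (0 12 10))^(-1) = ((0 13 12 10))^(-1) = (0 10 12 13)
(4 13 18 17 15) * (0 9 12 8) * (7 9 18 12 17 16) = (0 18 16 7 9 17 15 4 13 12 8) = [18, 1, 2, 3, 13, 5, 6, 9, 0, 17, 10, 11, 8, 12, 14, 4, 7, 15, 16]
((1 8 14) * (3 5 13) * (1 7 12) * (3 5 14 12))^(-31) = (1 12 8)(3 7 14)(5 13)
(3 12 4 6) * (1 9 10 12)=(1 9 10 12 4 6 3)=[0, 9, 2, 1, 6, 5, 3, 7, 8, 10, 12, 11, 4]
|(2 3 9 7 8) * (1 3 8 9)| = 2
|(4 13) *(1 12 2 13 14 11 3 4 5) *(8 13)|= |(1 12 2 8 13 5)(3 4 14 11)|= 12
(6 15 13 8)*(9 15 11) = (6 11 9 15 13 8) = [0, 1, 2, 3, 4, 5, 11, 7, 6, 15, 10, 9, 12, 8, 14, 13]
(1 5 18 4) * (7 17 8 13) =(1 5 18 4)(7 17 8 13) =[0, 5, 2, 3, 1, 18, 6, 17, 13, 9, 10, 11, 12, 7, 14, 15, 16, 8, 4]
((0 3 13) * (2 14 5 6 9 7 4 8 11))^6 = (2 4 6)(5 11 7)(8 9 14)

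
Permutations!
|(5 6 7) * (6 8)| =4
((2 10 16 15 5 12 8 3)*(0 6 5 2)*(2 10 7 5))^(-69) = ((0 6 2 7 5 12 8 3)(10 16 15))^(-69) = (16)(0 7 8 6 5 3 2 12)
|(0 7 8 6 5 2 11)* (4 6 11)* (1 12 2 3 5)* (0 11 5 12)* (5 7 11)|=|(0 11 5 3 12 2 4 6 1)(7 8)|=18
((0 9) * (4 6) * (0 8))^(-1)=(0 8 9)(4 6)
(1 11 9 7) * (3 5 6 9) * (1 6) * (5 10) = (1 11 3 10 5)(6 9 7) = [0, 11, 2, 10, 4, 1, 9, 6, 8, 7, 5, 3]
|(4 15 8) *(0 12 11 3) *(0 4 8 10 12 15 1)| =|(0 15 10 12 11 3 4 1)| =8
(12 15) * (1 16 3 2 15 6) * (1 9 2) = (1 16 3)(2 15 12 6 9) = [0, 16, 15, 1, 4, 5, 9, 7, 8, 2, 10, 11, 6, 13, 14, 12, 3]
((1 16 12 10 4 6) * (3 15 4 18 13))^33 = ((1 16 12 10 18 13 3 15 4 6))^33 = (1 10 3 6 12 13 4 16 18 15)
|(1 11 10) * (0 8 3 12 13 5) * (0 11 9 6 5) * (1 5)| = 15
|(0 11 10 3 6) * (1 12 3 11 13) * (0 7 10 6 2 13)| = |(1 12 3 2 13)(6 7 10 11)| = 20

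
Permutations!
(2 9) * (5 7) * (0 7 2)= (0 7 5 2 9)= [7, 1, 9, 3, 4, 2, 6, 5, 8, 0]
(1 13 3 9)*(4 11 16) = (1 13 3 9)(4 11 16) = [0, 13, 2, 9, 11, 5, 6, 7, 8, 1, 10, 16, 12, 3, 14, 15, 4]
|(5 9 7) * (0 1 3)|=3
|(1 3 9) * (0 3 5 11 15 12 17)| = |(0 3 9 1 5 11 15 12 17)| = 9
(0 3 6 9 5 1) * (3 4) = (0 4 3 6 9 5 1) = [4, 0, 2, 6, 3, 1, 9, 7, 8, 5]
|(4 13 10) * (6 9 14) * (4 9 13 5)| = 10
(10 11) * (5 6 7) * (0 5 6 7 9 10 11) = (11)(0 5 7 6 9 10) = [5, 1, 2, 3, 4, 7, 9, 6, 8, 10, 0, 11]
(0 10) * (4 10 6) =(0 6 4 10) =[6, 1, 2, 3, 10, 5, 4, 7, 8, 9, 0]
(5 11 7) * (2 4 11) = (2 4 11 7 5) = [0, 1, 4, 3, 11, 2, 6, 5, 8, 9, 10, 7]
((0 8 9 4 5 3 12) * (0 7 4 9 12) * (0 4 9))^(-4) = (0 8 12 7 9)(3 5 4) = ((0 8 12 7 9)(3 4 5))^(-4)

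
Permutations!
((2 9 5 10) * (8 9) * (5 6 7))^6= (2 10 5 7 6 9 8)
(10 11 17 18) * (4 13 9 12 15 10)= (4 13 9 12 15 10 11 17 18)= [0, 1, 2, 3, 13, 5, 6, 7, 8, 12, 11, 17, 15, 9, 14, 10, 16, 18, 4]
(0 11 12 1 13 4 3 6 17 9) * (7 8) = (0 11 12 1 13 4 3 6 17 9)(7 8) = [11, 13, 2, 6, 3, 5, 17, 8, 7, 0, 10, 12, 1, 4, 14, 15, 16, 9]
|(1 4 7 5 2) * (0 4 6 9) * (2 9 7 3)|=9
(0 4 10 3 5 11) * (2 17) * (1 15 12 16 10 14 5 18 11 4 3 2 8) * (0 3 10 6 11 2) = [10, 15, 17, 18, 14, 4, 11, 7, 1, 9, 0, 3, 16, 13, 5, 12, 6, 8, 2] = (0 10)(1 15 12 16 6 11 3 18 2 17 8)(4 14 5)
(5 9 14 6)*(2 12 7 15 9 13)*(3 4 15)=(2 12 7 3 4 15 9 14 6 5 13)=[0, 1, 12, 4, 15, 13, 5, 3, 8, 14, 10, 11, 7, 2, 6, 9]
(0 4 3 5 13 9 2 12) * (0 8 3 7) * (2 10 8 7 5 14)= (0 4 5 13 9 10 8 3 14 2 12 7)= [4, 1, 12, 14, 5, 13, 6, 0, 3, 10, 8, 11, 7, 9, 2]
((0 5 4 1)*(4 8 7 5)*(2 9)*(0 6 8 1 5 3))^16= ((0 4 5 1 6 8 7 3)(2 9))^16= (9)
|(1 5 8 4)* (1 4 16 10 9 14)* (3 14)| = 8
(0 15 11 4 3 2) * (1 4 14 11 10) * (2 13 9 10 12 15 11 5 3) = (0 11 14 5 3 13 9 10 1 4 2)(12 15) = [11, 4, 0, 13, 2, 3, 6, 7, 8, 10, 1, 14, 15, 9, 5, 12]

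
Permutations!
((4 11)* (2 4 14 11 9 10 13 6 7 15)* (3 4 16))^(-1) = ((2 16 3 4 9 10 13 6 7 15)(11 14))^(-1) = (2 15 7 6 13 10 9 4 3 16)(11 14)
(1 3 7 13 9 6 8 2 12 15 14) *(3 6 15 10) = (1 6 8 2 12 10 3 7 13 9 15 14) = [0, 6, 12, 7, 4, 5, 8, 13, 2, 15, 3, 11, 10, 9, 1, 14]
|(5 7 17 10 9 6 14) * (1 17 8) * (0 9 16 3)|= 12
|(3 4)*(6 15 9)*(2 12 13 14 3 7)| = |(2 12 13 14 3 4 7)(6 15 9)| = 21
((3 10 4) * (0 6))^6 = ((0 6)(3 10 4))^6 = (10)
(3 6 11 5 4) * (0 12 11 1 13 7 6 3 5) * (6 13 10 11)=(0 12 6 1 10 11)(4 5)(7 13)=[12, 10, 2, 3, 5, 4, 1, 13, 8, 9, 11, 0, 6, 7]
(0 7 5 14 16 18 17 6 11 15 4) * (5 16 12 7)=[5, 1, 2, 3, 0, 14, 11, 16, 8, 9, 10, 15, 7, 13, 12, 4, 18, 6, 17]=(0 5 14 12 7 16 18 17 6 11 15 4)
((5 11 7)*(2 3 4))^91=((2 3 4)(5 11 7))^91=(2 3 4)(5 11 7)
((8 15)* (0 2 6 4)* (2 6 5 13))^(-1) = (0 4 6)(2 13 5)(8 15)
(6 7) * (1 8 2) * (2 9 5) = (1 8 9 5 2)(6 7) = [0, 8, 1, 3, 4, 2, 7, 6, 9, 5]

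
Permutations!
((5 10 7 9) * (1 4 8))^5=(1 8 4)(5 10 7 9)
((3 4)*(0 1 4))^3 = ((0 1 4 3))^3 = (0 3 4 1)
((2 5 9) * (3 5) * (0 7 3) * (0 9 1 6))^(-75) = ((0 7 3 5 1 6)(2 9))^(-75) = (0 5)(1 7)(2 9)(3 6)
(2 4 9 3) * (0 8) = [8, 1, 4, 2, 9, 5, 6, 7, 0, 3] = (0 8)(2 4 9 3)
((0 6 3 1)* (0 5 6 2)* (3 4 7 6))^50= (1 3 5)(4 6 7)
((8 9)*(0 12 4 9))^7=(0 4 8 12 9)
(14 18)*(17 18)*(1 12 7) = (1 12 7)(14 17 18) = [0, 12, 2, 3, 4, 5, 6, 1, 8, 9, 10, 11, 7, 13, 17, 15, 16, 18, 14]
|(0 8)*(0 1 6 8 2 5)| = 3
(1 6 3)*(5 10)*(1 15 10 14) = (1 6 3 15 10 5 14) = [0, 6, 2, 15, 4, 14, 3, 7, 8, 9, 5, 11, 12, 13, 1, 10]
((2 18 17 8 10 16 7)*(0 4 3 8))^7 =((0 4 3 8 10 16 7 2 18 17))^7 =(0 2 10 4 18 16 3 17 7 8)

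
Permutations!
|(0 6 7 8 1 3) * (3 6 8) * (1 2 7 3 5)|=|(0 8 2 7 5 1 6 3)|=8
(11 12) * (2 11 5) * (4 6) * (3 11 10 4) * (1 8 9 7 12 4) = (1 8 9 7 12 5 2 10)(3 11 4 6) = [0, 8, 10, 11, 6, 2, 3, 12, 9, 7, 1, 4, 5]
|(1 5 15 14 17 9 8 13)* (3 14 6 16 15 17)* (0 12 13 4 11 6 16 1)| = 24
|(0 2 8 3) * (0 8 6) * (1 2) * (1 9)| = |(0 9 1 2 6)(3 8)| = 10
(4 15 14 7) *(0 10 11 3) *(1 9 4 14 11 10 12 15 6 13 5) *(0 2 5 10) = [12, 9, 5, 2, 6, 1, 13, 14, 8, 4, 0, 3, 15, 10, 7, 11] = (0 12 15 11 3 2 5 1 9 4 6 13 10)(7 14)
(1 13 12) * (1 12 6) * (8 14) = [0, 13, 2, 3, 4, 5, 1, 7, 14, 9, 10, 11, 12, 6, 8] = (1 13 6)(8 14)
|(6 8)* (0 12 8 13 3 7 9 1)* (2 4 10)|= |(0 12 8 6 13 3 7 9 1)(2 4 10)|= 9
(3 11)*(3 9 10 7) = [0, 1, 2, 11, 4, 5, 6, 3, 8, 10, 7, 9] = (3 11 9 10 7)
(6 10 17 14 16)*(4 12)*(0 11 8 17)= (0 11 8 17 14 16 6 10)(4 12)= [11, 1, 2, 3, 12, 5, 10, 7, 17, 9, 0, 8, 4, 13, 16, 15, 6, 14]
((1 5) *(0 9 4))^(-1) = (0 4 9)(1 5)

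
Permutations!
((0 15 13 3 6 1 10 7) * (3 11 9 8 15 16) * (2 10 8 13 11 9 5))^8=((0 16 3 6 1 8 15 11 5 2 10 7)(9 13))^8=(0 5 1)(2 8 16)(3 10 15)(6 7 11)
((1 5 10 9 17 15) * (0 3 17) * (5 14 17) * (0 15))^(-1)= ((0 3 5 10 9 15 1 14 17))^(-1)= (0 17 14 1 15 9 10 5 3)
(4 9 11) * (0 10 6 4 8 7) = (0 10 6 4 9 11 8 7) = [10, 1, 2, 3, 9, 5, 4, 0, 7, 11, 6, 8]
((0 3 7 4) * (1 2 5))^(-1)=((0 3 7 4)(1 2 5))^(-1)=(0 4 7 3)(1 5 2)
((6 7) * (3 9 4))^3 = (9)(6 7)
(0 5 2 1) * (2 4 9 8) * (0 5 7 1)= (0 7 1 5 4 9 8 2)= [7, 5, 0, 3, 9, 4, 6, 1, 2, 8]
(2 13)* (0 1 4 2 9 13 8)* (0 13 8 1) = (1 4 2)(8 13 9) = [0, 4, 1, 3, 2, 5, 6, 7, 13, 8, 10, 11, 12, 9]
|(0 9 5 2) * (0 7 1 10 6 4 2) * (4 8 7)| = 30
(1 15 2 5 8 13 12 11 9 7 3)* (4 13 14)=[0, 15, 5, 1, 13, 8, 6, 3, 14, 7, 10, 9, 11, 12, 4, 2]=(1 15 2 5 8 14 4 13 12 11 9 7 3)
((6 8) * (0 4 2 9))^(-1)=(0 9 2 4)(6 8)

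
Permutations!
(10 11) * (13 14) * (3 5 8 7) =(3 5 8 7)(10 11)(13 14) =[0, 1, 2, 5, 4, 8, 6, 3, 7, 9, 11, 10, 12, 14, 13]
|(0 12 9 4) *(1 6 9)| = 6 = |(0 12 1 6 9 4)|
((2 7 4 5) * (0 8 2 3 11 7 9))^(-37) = ((0 8 2 9)(3 11 7 4 5))^(-37) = (0 9 2 8)(3 4 11 5 7)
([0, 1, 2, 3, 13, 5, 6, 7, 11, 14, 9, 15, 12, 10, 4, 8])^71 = [0, 1, 2, 3, 13, 5, 6, 7, 15, 14, 9, 8, 12, 10, 4, 11]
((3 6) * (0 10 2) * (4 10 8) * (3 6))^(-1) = ((0 8 4 10 2))^(-1) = (0 2 10 4 8)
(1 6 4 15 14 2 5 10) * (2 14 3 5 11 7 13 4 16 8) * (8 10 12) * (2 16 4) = [0, 6, 11, 5, 15, 12, 4, 13, 16, 9, 1, 7, 8, 2, 14, 3, 10] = (1 6 4 15 3 5 12 8 16 10)(2 11 7 13)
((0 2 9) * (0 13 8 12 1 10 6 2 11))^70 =((0 11)(1 10 6 2 9 13 8 12))^70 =(1 8 9 6)(2 10 12 13)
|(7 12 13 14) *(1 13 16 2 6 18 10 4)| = 11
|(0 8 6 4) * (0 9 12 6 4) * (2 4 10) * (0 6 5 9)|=|(0 8 10 2 4)(5 9 12)|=15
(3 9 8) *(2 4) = (2 4)(3 9 8) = [0, 1, 4, 9, 2, 5, 6, 7, 3, 8]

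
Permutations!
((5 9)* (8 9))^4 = ((5 8 9))^4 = (5 8 9)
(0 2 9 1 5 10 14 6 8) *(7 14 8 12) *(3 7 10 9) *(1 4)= (0 2 3 7 14 6 12 10 8)(1 5 9 4)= [2, 5, 3, 7, 1, 9, 12, 14, 0, 4, 8, 11, 10, 13, 6]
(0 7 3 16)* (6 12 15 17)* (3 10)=(0 7 10 3 16)(6 12 15 17)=[7, 1, 2, 16, 4, 5, 12, 10, 8, 9, 3, 11, 15, 13, 14, 17, 0, 6]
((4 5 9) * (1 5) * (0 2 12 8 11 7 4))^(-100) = (12)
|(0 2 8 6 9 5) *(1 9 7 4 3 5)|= |(0 2 8 6 7 4 3 5)(1 9)|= 8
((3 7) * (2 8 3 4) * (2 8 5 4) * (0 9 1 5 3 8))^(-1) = (0 4 5 1 9)(2 7 3)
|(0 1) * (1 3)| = 3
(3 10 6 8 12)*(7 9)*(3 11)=(3 10 6 8 12 11)(7 9)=[0, 1, 2, 10, 4, 5, 8, 9, 12, 7, 6, 3, 11]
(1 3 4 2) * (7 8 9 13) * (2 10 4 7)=(1 3 7 8 9 13 2)(4 10)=[0, 3, 1, 7, 10, 5, 6, 8, 9, 13, 4, 11, 12, 2]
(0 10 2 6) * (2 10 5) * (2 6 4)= [5, 1, 4, 3, 2, 6, 0, 7, 8, 9, 10]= (10)(0 5 6)(2 4)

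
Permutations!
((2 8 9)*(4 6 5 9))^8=((2 8 4 6 5 9))^8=(2 4 5)(6 9 8)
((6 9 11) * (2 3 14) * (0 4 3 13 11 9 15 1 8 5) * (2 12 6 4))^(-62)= (0 11 14 15 5 13 3 6 8 2 4 12 1)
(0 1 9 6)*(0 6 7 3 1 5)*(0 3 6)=[5, 9, 2, 1, 4, 3, 0, 6, 8, 7]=(0 5 3 1 9 7 6)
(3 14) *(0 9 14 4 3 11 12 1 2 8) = (0 9 14 11 12 1 2 8)(3 4) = [9, 2, 8, 4, 3, 5, 6, 7, 0, 14, 10, 12, 1, 13, 11]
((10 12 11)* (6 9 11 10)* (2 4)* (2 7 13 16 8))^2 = ((2 4 7 13 16 8)(6 9 11)(10 12))^2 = (2 7 16)(4 13 8)(6 11 9)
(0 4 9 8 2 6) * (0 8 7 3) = [4, 1, 6, 0, 9, 5, 8, 3, 2, 7] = (0 4 9 7 3)(2 6 8)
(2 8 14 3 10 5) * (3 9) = [0, 1, 8, 10, 4, 2, 6, 7, 14, 3, 5, 11, 12, 13, 9] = (2 8 14 9 3 10 5)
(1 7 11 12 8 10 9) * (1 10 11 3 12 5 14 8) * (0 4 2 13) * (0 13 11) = [4, 7, 11, 12, 2, 14, 6, 3, 0, 10, 9, 5, 1, 13, 8] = (0 4 2 11 5 14 8)(1 7 3 12)(9 10)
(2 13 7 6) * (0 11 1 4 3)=(0 11 1 4 3)(2 13 7 6)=[11, 4, 13, 0, 3, 5, 2, 6, 8, 9, 10, 1, 12, 7]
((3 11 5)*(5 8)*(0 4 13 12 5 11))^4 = (0 5 13)(3 12 4)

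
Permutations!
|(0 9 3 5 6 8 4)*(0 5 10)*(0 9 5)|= 15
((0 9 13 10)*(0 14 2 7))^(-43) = (0 7 2 14 10 13 9)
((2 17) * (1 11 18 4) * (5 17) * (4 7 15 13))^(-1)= ((1 11 18 7 15 13 4)(2 5 17))^(-1)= (1 4 13 15 7 18 11)(2 17 5)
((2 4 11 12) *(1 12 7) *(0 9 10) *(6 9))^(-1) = (0 10 9 6)(1 7 11 4 2 12)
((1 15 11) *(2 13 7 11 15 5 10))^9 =(15)(1 10 13 11 5 2 7)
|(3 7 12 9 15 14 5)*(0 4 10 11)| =28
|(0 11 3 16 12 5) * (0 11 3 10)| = |(0 3 16 12 5 11 10)| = 7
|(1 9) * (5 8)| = |(1 9)(5 8)| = 2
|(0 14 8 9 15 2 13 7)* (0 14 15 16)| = |(0 15 2 13 7 14 8 9 16)| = 9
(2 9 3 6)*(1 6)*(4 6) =(1 4 6 2 9 3) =[0, 4, 9, 1, 6, 5, 2, 7, 8, 3]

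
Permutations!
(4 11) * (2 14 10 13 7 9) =(2 14 10 13 7 9)(4 11) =[0, 1, 14, 3, 11, 5, 6, 9, 8, 2, 13, 4, 12, 7, 10]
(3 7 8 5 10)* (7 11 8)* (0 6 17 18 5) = (0 6 17 18 5 10 3 11 8) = [6, 1, 2, 11, 4, 10, 17, 7, 0, 9, 3, 8, 12, 13, 14, 15, 16, 18, 5]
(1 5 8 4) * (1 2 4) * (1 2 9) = [0, 5, 4, 3, 9, 8, 6, 7, 2, 1] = (1 5 8 2 4 9)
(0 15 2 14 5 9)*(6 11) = (0 15 2 14 5 9)(6 11) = [15, 1, 14, 3, 4, 9, 11, 7, 8, 0, 10, 6, 12, 13, 5, 2]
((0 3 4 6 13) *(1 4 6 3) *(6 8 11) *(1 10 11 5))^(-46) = (0 13 6 11 10)(1 5 8 3 4) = ((0 10 11 6 13)(1 4 3 8 5))^(-46)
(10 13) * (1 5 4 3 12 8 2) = (1 5 4 3 12 8 2)(10 13) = [0, 5, 1, 12, 3, 4, 6, 7, 2, 9, 13, 11, 8, 10]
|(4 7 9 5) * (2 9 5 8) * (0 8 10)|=15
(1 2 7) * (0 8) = (0 8)(1 2 7) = [8, 2, 7, 3, 4, 5, 6, 1, 0]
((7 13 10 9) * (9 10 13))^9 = (13)(7 9)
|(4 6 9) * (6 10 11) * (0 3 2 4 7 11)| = 20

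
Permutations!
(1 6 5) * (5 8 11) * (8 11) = (1 6 11 5) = [0, 6, 2, 3, 4, 1, 11, 7, 8, 9, 10, 5]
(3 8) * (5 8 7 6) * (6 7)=(3 6 5 8)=[0, 1, 2, 6, 4, 8, 5, 7, 3]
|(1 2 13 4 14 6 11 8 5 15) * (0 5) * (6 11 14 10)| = 12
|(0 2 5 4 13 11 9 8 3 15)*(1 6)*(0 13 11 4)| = |(0 2 5)(1 6)(3 15 13 4 11 9 8)| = 42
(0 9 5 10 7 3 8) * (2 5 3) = (0 9 3 8)(2 5 10 7) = [9, 1, 5, 8, 4, 10, 6, 2, 0, 3, 7]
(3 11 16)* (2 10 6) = (2 10 6)(3 11 16) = [0, 1, 10, 11, 4, 5, 2, 7, 8, 9, 6, 16, 12, 13, 14, 15, 3]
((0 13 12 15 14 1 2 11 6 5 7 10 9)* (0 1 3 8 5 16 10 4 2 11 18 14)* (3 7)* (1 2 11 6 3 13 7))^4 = ((0 7 4 11 3 8 5 13 12 15)(1 6 16 10 9 2 18 14))^4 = (0 3 12 4 5)(1 9)(2 6)(7 8 15 11 13)(10 14)(16 18)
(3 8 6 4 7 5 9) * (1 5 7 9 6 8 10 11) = [0, 5, 2, 10, 9, 6, 4, 7, 8, 3, 11, 1] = (1 5 6 4 9 3 10 11)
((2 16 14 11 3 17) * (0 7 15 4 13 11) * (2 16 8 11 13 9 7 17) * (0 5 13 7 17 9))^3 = (0 16 13 4 17 5 15 9 14 7)(2 3 11 8)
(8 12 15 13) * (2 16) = (2 16)(8 12 15 13) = [0, 1, 16, 3, 4, 5, 6, 7, 12, 9, 10, 11, 15, 8, 14, 13, 2]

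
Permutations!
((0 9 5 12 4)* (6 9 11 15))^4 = ((0 11 15 6 9 5 12 4))^4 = (0 9)(4 6)(5 11)(12 15)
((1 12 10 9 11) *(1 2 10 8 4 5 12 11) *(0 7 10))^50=((0 7 10 9 1 11 2)(4 5 12 8))^50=(0 7 10 9 1 11 2)(4 12)(5 8)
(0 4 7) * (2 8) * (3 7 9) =(0 4 9 3 7)(2 8) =[4, 1, 8, 7, 9, 5, 6, 0, 2, 3]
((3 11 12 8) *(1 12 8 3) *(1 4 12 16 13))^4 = ((1 16 13)(3 11 8 4 12))^4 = (1 16 13)(3 12 4 8 11)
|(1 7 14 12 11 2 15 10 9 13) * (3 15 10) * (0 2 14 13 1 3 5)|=30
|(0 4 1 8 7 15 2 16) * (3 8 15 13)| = |(0 4 1 15 2 16)(3 8 7 13)| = 12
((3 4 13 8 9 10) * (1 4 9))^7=(1 8 13 4)(3 9 10)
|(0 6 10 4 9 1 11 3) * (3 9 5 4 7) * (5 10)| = |(0 6 5 4 10 7 3)(1 11 9)| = 21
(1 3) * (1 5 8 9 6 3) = [0, 1, 2, 5, 4, 8, 3, 7, 9, 6] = (3 5 8 9 6)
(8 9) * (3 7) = [0, 1, 2, 7, 4, 5, 6, 3, 9, 8] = (3 7)(8 9)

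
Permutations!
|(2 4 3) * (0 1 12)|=|(0 1 12)(2 4 3)|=3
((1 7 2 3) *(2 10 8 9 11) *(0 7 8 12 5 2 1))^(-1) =((0 7 10 12 5 2 3)(1 8 9 11))^(-1) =(0 3 2 5 12 10 7)(1 11 9 8)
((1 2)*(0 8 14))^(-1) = (0 14 8)(1 2)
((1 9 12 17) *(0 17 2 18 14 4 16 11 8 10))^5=((0 17 1 9 12 2 18 14 4 16 11 8 10))^5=(0 2 11 1 14 10 12 16 17 18 8 9 4)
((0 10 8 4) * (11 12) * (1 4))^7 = (0 8 4 10 1)(11 12)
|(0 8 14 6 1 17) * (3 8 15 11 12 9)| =11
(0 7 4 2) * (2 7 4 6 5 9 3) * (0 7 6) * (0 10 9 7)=(0 4 6 5 7 10 9 3 2)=[4, 1, 0, 2, 6, 7, 5, 10, 8, 3, 9]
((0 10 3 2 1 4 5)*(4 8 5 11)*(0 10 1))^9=((0 1 8 5 10 3 2)(4 11))^9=(0 8 10 2 1 5 3)(4 11)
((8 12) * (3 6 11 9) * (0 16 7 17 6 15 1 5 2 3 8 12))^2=(0 7 6 9)(1 2 15 5 3)(8 16 17 11)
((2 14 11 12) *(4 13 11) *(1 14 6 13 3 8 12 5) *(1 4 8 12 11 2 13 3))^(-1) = ((1 14 8 11 5 4)(2 6 3 12 13))^(-1) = (1 4 5 11 8 14)(2 13 12 3 6)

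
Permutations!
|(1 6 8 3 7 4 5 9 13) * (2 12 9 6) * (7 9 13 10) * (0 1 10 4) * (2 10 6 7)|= |(0 1 10 2 12 13 6 8 3 9 4 5 7)|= 13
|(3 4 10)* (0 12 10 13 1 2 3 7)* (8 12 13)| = |(0 13 1 2 3 4 8 12 10 7)| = 10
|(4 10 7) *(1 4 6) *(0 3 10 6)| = |(0 3 10 7)(1 4 6)| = 12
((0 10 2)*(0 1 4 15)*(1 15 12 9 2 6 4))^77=((0 10 6 4 12 9 2 15))^77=(0 9 6 15 12 10 2 4)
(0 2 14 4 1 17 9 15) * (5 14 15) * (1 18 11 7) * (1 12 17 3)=[2, 3, 15, 1, 18, 14, 6, 12, 8, 5, 10, 7, 17, 13, 4, 0, 16, 9, 11]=(0 2 15)(1 3)(4 18 11 7 12 17 9 5 14)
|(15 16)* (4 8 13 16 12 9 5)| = 8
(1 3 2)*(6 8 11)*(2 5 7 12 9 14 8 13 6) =[0, 3, 1, 5, 4, 7, 13, 12, 11, 14, 10, 2, 9, 6, 8] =(1 3 5 7 12 9 14 8 11 2)(6 13)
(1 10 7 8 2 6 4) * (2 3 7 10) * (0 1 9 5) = (10)(0 1 2 6 4 9 5)(3 7 8) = [1, 2, 6, 7, 9, 0, 4, 8, 3, 5, 10]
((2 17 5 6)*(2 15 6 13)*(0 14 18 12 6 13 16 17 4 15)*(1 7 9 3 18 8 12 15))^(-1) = ((0 14 8 12 6)(1 7 9 3 18 15 13 2 4)(5 16 17))^(-1) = (0 6 12 8 14)(1 4 2 13 15 18 3 9 7)(5 17 16)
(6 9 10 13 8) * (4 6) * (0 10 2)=(0 10 13 8 4 6 9 2)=[10, 1, 0, 3, 6, 5, 9, 7, 4, 2, 13, 11, 12, 8]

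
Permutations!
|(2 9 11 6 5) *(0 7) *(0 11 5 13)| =|(0 7 11 6 13)(2 9 5)| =15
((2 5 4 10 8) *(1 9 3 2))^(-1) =(1 8 10 4 5 2 3 9) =((1 9 3 2 5 4 10 8))^(-1)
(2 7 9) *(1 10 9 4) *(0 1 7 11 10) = (0 1)(2 11 10 9)(4 7) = [1, 0, 11, 3, 7, 5, 6, 4, 8, 2, 9, 10]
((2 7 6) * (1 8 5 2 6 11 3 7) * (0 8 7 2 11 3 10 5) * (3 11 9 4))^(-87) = (0 8)(1 10 4)(2 11 9)(3 7 5) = ((0 8)(1 7 11 10 5 9 4 3 2))^(-87)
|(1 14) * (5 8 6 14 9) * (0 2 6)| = |(0 2 6 14 1 9 5 8)| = 8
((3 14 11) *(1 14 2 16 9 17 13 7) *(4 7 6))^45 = (1 6 9 3)(2 14 4 17)(7 13 16 11) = ((1 14 11 3 2 16 9 17 13 6 4 7))^45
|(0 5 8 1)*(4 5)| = |(0 4 5 8 1)| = 5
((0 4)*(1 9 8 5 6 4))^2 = ((0 1 9 8 5 6 4))^2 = (0 9 5 4 1 8 6)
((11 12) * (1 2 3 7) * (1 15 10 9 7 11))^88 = (15)(1 11 2 12 3)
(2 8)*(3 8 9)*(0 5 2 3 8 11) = (0 5 2 9 8 3 11) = [5, 1, 9, 11, 4, 2, 6, 7, 3, 8, 10, 0]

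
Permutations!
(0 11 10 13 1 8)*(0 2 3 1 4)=(0 11 10 13 4)(1 8 2 3)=[11, 8, 3, 1, 0, 5, 6, 7, 2, 9, 13, 10, 12, 4]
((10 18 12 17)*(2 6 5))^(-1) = (2 5 6)(10 17 12 18)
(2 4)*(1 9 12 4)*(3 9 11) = (1 11 3 9 12 4 2) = [0, 11, 1, 9, 2, 5, 6, 7, 8, 12, 10, 3, 4]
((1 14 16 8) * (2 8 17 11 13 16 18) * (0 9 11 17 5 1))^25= (0 13 1 2 9 16 14 8 11 5 18)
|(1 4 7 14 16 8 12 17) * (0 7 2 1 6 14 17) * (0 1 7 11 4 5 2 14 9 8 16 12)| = |(0 11 4 14 12 1 5 2 7 17 6 9 8)| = 13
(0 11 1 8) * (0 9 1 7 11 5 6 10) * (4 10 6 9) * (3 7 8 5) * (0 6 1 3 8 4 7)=(0 8 7 11 4 10 6 1 5 9 3)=[8, 5, 2, 0, 10, 9, 1, 11, 7, 3, 6, 4]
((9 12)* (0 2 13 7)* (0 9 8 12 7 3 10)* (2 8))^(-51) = (0 3 2 8 10 13 12)(7 9)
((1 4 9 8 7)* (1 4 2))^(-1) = (1 2)(4 7 8 9)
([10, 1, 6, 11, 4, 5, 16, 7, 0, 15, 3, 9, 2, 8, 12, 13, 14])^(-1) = (0 8 13 15 9 11 3 10)(2 12 14 16 6)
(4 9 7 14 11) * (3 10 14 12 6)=(3 10 14 11 4 9 7 12 6)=[0, 1, 2, 10, 9, 5, 3, 12, 8, 7, 14, 4, 6, 13, 11]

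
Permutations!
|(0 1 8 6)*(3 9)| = 4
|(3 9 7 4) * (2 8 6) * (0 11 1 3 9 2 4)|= 10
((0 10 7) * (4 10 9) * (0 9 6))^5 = (0 6)(4 10 7 9)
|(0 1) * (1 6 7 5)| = |(0 6 7 5 1)| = 5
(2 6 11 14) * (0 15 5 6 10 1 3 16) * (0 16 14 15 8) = (16)(0 8)(1 3 14 2 10)(5 6 11 15) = [8, 3, 10, 14, 4, 6, 11, 7, 0, 9, 1, 15, 12, 13, 2, 5, 16]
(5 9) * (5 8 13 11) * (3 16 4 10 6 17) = [0, 1, 2, 16, 10, 9, 17, 7, 13, 8, 6, 5, 12, 11, 14, 15, 4, 3] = (3 16 4 10 6 17)(5 9 8 13 11)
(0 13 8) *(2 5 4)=(0 13 8)(2 5 4)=[13, 1, 5, 3, 2, 4, 6, 7, 0, 9, 10, 11, 12, 8]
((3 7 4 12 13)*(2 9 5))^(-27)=((2 9 5)(3 7 4 12 13))^(-27)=(3 12 7 13 4)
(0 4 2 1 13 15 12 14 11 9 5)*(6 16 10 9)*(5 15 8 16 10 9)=(0 4 2 1 13 8 16 9 15 12 14 11 6 10 5)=[4, 13, 1, 3, 2, 0, 10, 7, 16, 15, 5, 6, 14, 8, 11, 12, 9]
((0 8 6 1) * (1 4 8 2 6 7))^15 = (0 2 6 4 8 7 1) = ((0 2 6 4 8 7 1))^15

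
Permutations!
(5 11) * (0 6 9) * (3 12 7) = [6, 1, 2, 12, 4, 11, 9, 3, 8, 0, 10, 5, 7] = (0 6 9)(3 12 7)(5 11)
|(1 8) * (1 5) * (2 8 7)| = 5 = |(1 7 2 8 5)|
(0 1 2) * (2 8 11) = (0 1 8 11 2) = [1, 8, 0, 3, 4, 5, 6, 7, 11, 9, 10, 2]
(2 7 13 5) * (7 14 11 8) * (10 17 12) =(2 14 11 8 7 13 5)(10 17 12) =[0, 1, 14, 3, 4, 2, 6, 13, 7, 9, 17, 8, 10, 5, 11, 15, 16, 12]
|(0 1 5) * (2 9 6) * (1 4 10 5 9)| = 4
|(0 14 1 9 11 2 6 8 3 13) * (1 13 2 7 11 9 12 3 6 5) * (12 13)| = 8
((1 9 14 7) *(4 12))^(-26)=(1 14)(7 9)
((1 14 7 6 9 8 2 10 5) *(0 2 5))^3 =((0 2 10)(1 14 7 6 9 8 5))^3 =(1 6 5 7 8 14 9)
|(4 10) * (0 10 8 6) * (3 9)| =10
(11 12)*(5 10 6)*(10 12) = (5 12 11 10 6) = [0, 1, 2, 3, 4, 12, 5, 7, 8, 9, 6, 10, 11]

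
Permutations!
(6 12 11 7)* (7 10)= (6 12 11 10 7)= [0, 1, 2, 3, 4, 5, 12, 6, 8, 9, 7, 10, 11]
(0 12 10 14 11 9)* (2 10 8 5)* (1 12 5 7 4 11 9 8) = (0 5 2 10 14 9)(1 12)(4 11 8 7) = [5, 12, 10, 3, 11, 2, 6, 4, 7, 0, 14, 8, 1, 13, 9]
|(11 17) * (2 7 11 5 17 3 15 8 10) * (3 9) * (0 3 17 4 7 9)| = |(0 3 15 8 10 2 9 17 5 4 7 11)| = 12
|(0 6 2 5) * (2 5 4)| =|(0 6 5)(2 4)| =6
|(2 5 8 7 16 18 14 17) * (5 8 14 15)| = 9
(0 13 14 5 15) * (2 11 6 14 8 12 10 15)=[13, 1, 11, 3, 4, 2, 14, 7, 12, 9, 15, 6, 10, 8, 5, 0]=(0 13 8 12 10 15)(2 11 6 14 5)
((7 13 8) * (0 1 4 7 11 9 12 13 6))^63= ((0 1 4 7 6)(8 11 9 12 13))^63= (0 7 1 6 4)(8 12 11 13 9)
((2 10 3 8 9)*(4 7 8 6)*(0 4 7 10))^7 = ((0 4 10 3 6 7 8 9 2))^7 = (0 9 7 3 4 2 8 6 10)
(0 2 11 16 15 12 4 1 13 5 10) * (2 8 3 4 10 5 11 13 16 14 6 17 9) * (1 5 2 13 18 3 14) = (0 8 14 6 17 9 13 11 1 16 15 12 10)(2 18 3 4 5) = [8, 16, 18, 4, 5, 2, 17, 7, 14, 13, 0, 1, 10, 11, 6, 12, 15, 9, 3]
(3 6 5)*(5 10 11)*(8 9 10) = (3 6 8 9 10 11 5) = [0, 1, 2, 6, 4, 3, 8, 7, 9, 10, 11, 5]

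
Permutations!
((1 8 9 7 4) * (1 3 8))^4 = (3 4 7 9 8)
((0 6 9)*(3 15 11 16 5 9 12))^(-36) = (16)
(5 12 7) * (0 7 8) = (0 7 5 12 8) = [7, 1, 2, 3, 4, 12, 6, 5, 0, 9, 10, 11, 8]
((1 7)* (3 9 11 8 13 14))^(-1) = (1 7)(3 14 13 8 11 9)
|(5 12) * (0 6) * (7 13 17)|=6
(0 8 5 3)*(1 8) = [1, 8, 2, 0, 4, 3, 6, 7, 5] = (0 1 8 5 3)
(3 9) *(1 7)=(1 7)(3 9)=[0, 7, 2, 9, 4, 5, 6, 1, 8, 3]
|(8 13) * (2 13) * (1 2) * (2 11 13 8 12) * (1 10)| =|(1 11 13 12 2 8 10)| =7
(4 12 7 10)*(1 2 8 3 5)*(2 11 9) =(1 11 9 2 8 3 5)(4 12 7 10) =[0, 11, 8, 5, 12, 1, 6, 10, 3, 2, 4, 9, 7]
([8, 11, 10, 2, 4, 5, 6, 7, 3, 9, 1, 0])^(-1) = (0 11 1 10 2 3 8)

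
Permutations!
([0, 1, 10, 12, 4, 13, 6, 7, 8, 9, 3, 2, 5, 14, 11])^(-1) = (2 11 14 13 5 12 3 10)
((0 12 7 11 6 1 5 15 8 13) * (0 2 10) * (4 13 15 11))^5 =((0 12 7 4 13 2 10)(1 5 11 6)(8 15))^5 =(0 2 4 12 10 13 7)(1 5 11 6)(8 15)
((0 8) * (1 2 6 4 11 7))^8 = ((0 8)(1 2 6 4 11 7))^8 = (1 6 11)(2 4 7)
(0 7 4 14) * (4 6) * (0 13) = [7, 1, 2, 3, 14, 5, 4, 6, 8, 9, 10, 11, 12, 0, 13] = (0 7 6 4 14 13)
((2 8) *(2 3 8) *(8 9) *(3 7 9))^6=((7 9 8))^6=(9)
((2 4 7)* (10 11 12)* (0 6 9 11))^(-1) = (0 10 12 11 9 6)(2 7 4)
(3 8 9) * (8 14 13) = [0, 1, 2, 14, 4, 5, 6, 7, 9, 3, 10, 11, 12, 8, 13] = (3 14 13 8 9)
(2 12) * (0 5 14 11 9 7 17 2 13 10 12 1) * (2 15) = (0 5 14 11 9 7 17 15 2 1)(10 12 13) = [5, 0, 1, 3, 4, 14, 6, 17, 8, 7, 12, 9, 13, 10, 11, 2, 16, 15]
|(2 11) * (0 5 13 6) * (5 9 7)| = 6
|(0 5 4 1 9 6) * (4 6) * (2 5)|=|(0 2 5 6)(1 9 4)|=12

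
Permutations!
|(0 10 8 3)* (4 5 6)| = |(0 10 8 3)(4 5 6)| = 12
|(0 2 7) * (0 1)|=|(0 2 7 1)|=4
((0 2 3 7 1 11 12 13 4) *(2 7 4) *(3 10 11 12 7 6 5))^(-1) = (0 4 3 5 6)(1 7 11 10 2 13 12) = ((0 6 5 3 4)(1 12 13 2 10 11 7))^(-1)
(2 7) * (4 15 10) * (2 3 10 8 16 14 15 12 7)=(3 10 4 12 7)(8 16 14 15)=[0, 1, 2, 10, 12, 5, 6, 3, 16, 9, 4, 11, 7, 13, 15, 8, 14]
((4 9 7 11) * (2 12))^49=(2 12)(4 9 7 11)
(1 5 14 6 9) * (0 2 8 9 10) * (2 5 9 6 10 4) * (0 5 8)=(0 8 6 4 2)(1 9)(5 14 10)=[8, 9, 0, 3, 2, 14, 4, 7, 6, 1, 5, 11, 12, 13, 10]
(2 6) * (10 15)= (2 6)(10 15)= [0, 1, 6, 3, 4, 5, 2, 7, 8, 9, 15, 11, 12, 13, 14, 10]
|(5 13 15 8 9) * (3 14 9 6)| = |(3 14 9 5 13 15 8 6)| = 8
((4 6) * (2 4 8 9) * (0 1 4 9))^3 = (0 6 1 8 4)(2 9)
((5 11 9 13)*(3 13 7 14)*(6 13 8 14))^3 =((3 8 14)(5 11 9 7 6 13))^3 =(14)(5 7)(6 11)(9 13)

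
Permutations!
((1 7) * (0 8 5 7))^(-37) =(0 7 8 1 5)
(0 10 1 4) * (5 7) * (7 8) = (0 10 1 4)(5 8 7) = [10, 4, 2, 3, 0, 8, 6, 5, 7, 9, 1]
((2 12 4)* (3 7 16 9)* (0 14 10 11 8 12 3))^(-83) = (0 14 10 11 8 12 4 2 3 7 16 9)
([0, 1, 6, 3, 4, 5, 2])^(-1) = (2 6)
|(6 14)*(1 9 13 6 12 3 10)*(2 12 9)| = 20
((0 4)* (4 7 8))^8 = ((0 7 8 4))^8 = (8)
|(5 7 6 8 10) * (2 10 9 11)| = 8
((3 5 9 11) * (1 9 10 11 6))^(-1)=(1 6 9)(3 11 10 5)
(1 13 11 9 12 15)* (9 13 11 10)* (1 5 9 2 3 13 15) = [0, 11, 3, 13, 4, 9, 6, 7, 8, 12, 2, 15, 1, 10, 14, 5] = (1 11 15 5 9 12)(2 3 13 10)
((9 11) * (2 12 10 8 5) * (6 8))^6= ((2 12 10 6 8 5)(9 11))^6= (12)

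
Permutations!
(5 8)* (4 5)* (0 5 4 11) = [5, 1, 2, 3, 4, 8, 6, 7, 11, 9, 10, 0] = (0 5 8 11)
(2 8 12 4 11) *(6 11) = (2 8 12 4 6 11) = [0, 1, 8, 3, 6, 5, 11, 7, 12, 9, 10, 2, 4]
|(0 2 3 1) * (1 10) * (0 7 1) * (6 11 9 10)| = 14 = |(0 2 3 6 11 9 10)(1 7)|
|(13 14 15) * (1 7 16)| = |(1 7 16)(13 14 15)| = 3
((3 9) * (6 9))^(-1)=((3 6 9))^(-1)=(3 9 6)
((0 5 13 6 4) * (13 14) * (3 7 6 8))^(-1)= (0 4 6 7 3 8 13 14 5)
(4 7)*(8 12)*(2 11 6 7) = [0, 1, 11, 3, 2, 5, 7, 4, 12, 9, 10, 6, 8] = (2 11 6 7 4)(8 12)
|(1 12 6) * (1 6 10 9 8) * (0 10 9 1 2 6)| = 8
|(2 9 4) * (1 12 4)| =5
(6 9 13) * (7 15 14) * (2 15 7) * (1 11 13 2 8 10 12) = (1 11 13 6 9 2 15 14 8 10 12) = [0, 11, 15, 3, 4, 5, 9, 7, 10, 2, 12, 13, 1, 6, 8, 14]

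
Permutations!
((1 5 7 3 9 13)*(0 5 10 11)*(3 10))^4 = ((0 5 7 10 11)(1 3 9 13))^4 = (13)(0 11 10 7 5)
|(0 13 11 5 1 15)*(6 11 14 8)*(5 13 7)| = |(0 7 5 1 15)(6 11 13 14 8)| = 5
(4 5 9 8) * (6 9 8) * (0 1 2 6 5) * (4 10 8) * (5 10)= (0 1 2 6 9 10 8 5 4)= [1, 2, 6, 3, 0, 4, 9, 7, 5, 10, 8]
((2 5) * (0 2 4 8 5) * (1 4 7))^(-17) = ((0 2)(1 4 8 5 7))^(-17) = (0 2)(1 5 4 7 8)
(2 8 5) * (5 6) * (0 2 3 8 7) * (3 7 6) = [2, 1, 6, 8, 4, 7, 5, 0, 3] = (0 2 6 5 7)(3 8)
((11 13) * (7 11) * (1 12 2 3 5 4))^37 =((1 12 2 3 5 4)(7 11 13))^37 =(1 12 2 3 5 4)(7 11 13)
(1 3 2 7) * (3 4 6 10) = (1 4 6 10 3 2 7) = [0, 4, 7, 2, 6, 5, 10, 1, 8, 9, 3]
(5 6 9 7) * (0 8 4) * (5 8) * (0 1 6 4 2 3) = (0 5 4 1 6 9 7 8 2 3) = [5, 6, 3, 0, 1, 4, 9, 8, 2, 7]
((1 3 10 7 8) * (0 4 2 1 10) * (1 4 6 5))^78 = ((0 6 5 1 3)(2 4)(7 8 10))^78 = (10)(0 1 6 3 5)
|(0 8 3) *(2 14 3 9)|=6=|(0 8 9 2 14 3)|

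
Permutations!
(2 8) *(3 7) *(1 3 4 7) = [0, 3, 8, 1, 7, 5, 6, 4, 2] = (1 3)(2 8)(4 7)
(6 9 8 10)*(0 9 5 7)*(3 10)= [9, 1, 2, 10, 4, 7, 5, 0, 3, 8, 6]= (0 9 8 3 10 6 5 7)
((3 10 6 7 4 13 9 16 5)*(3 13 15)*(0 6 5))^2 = ((0 6 7 4 15 3 10 5 13 9 16))^2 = (0 7 15 10 13 16 6 4 3 5 9)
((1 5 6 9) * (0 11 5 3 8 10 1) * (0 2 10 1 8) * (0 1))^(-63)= (0 11 5 6 9 2 10 8)(1 3)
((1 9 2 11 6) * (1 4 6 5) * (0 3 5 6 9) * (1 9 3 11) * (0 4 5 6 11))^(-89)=((11)(1 4 3 6 5 9 2))^(-89)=(11)(1 3 5 2 4 6 9)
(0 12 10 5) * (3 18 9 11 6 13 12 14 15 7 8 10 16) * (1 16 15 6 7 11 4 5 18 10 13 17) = [14, 16, 2, 10, 5, 0, 17, 8, 13, 4, 18, 7, 15, 12, 6, 11, 3, 1, 9] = (0 14 6 17 1 16 3 10 18 9 4 5)(7 8 13 12 15 11)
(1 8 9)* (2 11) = [0, 8, 11, 3, 4, 5, 6, 7, 9, 1, 10, 2] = (1 8 9)(2 11)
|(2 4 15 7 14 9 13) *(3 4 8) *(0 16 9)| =11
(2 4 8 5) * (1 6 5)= (1 6 5 2 4 8)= [0, 6, 4, 3, 8, 2, 5, 7, 1]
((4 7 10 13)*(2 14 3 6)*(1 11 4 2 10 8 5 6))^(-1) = (1 3 14 2 13 10 6 5 8 7 4 11)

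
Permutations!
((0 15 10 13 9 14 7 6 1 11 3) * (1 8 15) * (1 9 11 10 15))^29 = (15)(0 10 7 3 1 14 11 8 9 13 6)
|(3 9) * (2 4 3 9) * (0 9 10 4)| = 6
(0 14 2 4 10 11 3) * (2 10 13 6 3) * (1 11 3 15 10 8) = (0 14 8 1 11 2 4 13 6 15 10 3) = [14, 11, 4, 0, 13, 5, 15, 7, 1, 9, 3, 2, 12, 6, 8, 10]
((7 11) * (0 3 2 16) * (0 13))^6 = (0 3 2 16 13)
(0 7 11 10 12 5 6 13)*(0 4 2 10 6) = [7, 1, 10, 3, 2, 0, 13, 11, 8, 9, 12, 6, 5, 4] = (0 7 11 6 13 4 2 10 12 5)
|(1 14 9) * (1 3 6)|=|(1 14 9 3 6)|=5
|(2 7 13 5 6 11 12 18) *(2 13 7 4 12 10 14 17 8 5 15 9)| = |(2 4 12 18 13 15 9)(5 6 11 10 14 17 8)| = 7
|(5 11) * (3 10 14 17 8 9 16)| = 14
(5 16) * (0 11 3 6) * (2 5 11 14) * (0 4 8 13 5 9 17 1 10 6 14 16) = [16, 10, 9, 14, 8, 0, 4, 7, 13, 17, 6, 3, 12, 5, 2, 15, 11, 1] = (0 16 11 3 14 2 9 17 1 10 6 4 8 13 5)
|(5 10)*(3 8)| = 2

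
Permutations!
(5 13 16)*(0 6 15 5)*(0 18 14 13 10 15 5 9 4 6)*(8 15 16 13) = (4 6 5 10 16 18 14 8 15 9) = [0, 1, 2, 3, 6, 10, 5, 7, 15, 4, 16, 11, 12, 13, 8, 9, 18, 17, 14]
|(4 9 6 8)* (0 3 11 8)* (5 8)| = 8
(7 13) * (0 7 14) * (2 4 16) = (0 7 13 14)(2 4 16) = [7, 1, 4, 3, 16, 5, 6, 13, 8, 9, 10, 11, 12, 14, 0, 15, 2]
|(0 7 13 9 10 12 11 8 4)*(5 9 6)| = |(0 7 13 6 5 9 10 12 11 8 4)| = 11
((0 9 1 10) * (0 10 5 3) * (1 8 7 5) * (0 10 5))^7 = (0 7 8 9)(3 10 5)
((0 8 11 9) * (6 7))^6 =((0 8 11 9)(6 7))^6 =(0 11)(8 9)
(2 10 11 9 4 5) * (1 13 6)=(1 13 6)(2 10 11 9 4 5)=[0, 13, 10, 3, 5, 2, 1, 7, 8, 4, 11, 9, 12, 6]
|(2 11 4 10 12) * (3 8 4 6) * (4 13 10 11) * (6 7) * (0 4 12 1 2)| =12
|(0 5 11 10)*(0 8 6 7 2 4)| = |(0 5 11 10 8 6 7 2 4)| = 9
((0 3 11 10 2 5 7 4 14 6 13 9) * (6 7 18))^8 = (0 13 18 2 11)(3 9 6 5 10)(4 7 14)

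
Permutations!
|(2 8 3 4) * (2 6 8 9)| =4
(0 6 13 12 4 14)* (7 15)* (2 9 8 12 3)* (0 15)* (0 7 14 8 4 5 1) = (0 6 13 3 2 9 4 8 12 5 1)(14 15) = [6, 0, 9, 2, 8, 1, 13, 7, 12, 4, 10, 11, 5, 3, 15, 14]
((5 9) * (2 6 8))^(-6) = ((2 6 8)(5 9))^(-6) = (9)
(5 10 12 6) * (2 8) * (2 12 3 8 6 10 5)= (2 6)(3 8 12 10)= [0, 1, 6, 8, 4, 5, 2, 7, 12, 9, 3, 11, 10]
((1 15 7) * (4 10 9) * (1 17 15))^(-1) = (4 9 10)(7 15 17)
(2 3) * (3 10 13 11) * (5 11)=(2 10 13 5 11 3)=[0, 1, 10, 2, 4, 11, 6, 7, 8, 9, 13, 3, 12, 5]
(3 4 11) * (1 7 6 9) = (1 7 6 9)(3 4 11) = [0, 7, 2, 4, 11, 5, 9, 6, 8, 1, 10, 3]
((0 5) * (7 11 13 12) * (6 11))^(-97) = ((0 5)(6 11 13 12 7))^(-97) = (0 5)(6 12 11 7 13)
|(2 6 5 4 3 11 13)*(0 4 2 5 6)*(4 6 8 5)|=20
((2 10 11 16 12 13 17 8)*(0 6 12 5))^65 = ((0 6 12 13 17 8 2 10 11 16 5))^65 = (0 5 16 11 10 2 8 17 13 12 6)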